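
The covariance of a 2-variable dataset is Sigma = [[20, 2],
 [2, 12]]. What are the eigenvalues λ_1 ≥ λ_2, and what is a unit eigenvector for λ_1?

Step 1 — characteristic polynomial of 2×2 Sigma:
  det(Sigma - λI) = λ² - trace · λ + det = 0.
  trace = 20 + 12 = 32, det = 20·12 - (2)² = 236.
Step 2 — discriminant:
  Δ = trace² - 4·det = 1024 - 944 = 80.
Step 3 — eigenvalues:
  λ = (trace ± √Δ)/2 = (32 ± 8.9443)/2,
  λ_1 = 20.4721,  λ_2 = 11.5279.

Step 4 — unit eigenvector for λ_1: solve (Sigma - λ_1 I)v = 0. First row:
  (20 - 20.4721)·v_x + (2)·v_y = 0, i.e. (-0.4721)·v_x + (2)·v_y = 0,
  so v ∝ (b, λ_1 - a) = (2, 0.4721) = u.
  ||u|| = √((2)² + (0.4721)²) = √(4.2229) ≈ 2.055,
  v_1 = u/||u|| ≈ (0.9732, 0.2298) (||v_1|| = 1).

λ_1 = 20.4721,  λ_2 = 11.5279;  v_1 ≈ (0.9732, 0.2298)


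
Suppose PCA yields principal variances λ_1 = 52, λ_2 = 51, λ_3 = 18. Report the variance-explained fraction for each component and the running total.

Step 1 — total variance = trace(Sigma) = Σ λ_i = 52 + 51 + 18 = 121.

Step 2 — fraction explained by component i = λ_i / Σ λ:
  PC1: 52/121 = 0.4298
  PC2: 51/121 = 0.4215
  PC3: 18/121 = 0.1488

Step 3 — cumulative fraction after k components = (λ_1 + ... + λ_k) / Σ λ:
  k = 1: 52/121 = 0.4298
  k = 2: (52 + 51)/121 = 103/121 = 0.8512
  k = 3: (52 + 51 + 18)/121 = 121/121 = 1

Summary (fraction, with percent):

explained: PC1 0.4298 (42.98%), PC2 0.4215 (42.15%), PC3 0.1488 (14.88%);  cumulative: 0.4298, 0.8512, 1


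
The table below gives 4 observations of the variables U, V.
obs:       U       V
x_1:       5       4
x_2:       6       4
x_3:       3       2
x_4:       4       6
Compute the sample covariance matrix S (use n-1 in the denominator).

Step 1 — column means:
  mean(U) = (5 + 6 + 3 + 4) / 4 = 18/4 = 4.5
  mean(V) = (4 + 4 + 2 + 6) / 4 = 16/4 = 4

Step 2 — sample covariance S[i,j] = (1/(n-1)) · Σ_k (x_{k,i} - mean_i) · (x_{k,j} - mean_j), with n-1 = 3.
  S[U,U] = ((0.5)·(0.5) + (1.5)·(1.5) + (-1.5)·(-1.5) + (-0.5)·(-0.5)) / 3 = 5/3 = 1.6667
  S[U,V] = ((0.5)·(0) + (1.5)·(0) + (-1.5)·(-2) + (-0.5)·(2)) / 3 = 2/3 = 0.6667
  S[V,V] = ((0)·(0) + (0)·(0) + (-2)·(-2) + (2)·(2)) / 3 = 8/3 = 2.6667

S is symmetric (S[j,i] = S[i,j]). Assembling:

S = [[1.6667, 0.6667],
 [0.6667, 2.6667]]


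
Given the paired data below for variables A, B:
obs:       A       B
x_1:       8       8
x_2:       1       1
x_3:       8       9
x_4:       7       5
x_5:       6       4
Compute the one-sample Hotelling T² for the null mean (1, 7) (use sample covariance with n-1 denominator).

Step 1 — sample mean vector:
  mean(A) = (8 + 1 + 8 + 7 + 6) / 5 = 30/5 = 6
  mean(B) = (8 + 1 + 9 + 5 + 4) / 5 = 27/5 = 5.4
  x̄ = (6, 5.4),  deviation x̄ - mu_0 = (6, 5.4) - (1, 7) = (5, -1.6).

Step 2 — sample covariance matrix, S[i,j] = (1/(n-1)) · Σ_k (x_{k,i} - mean_i) · (x_{k,j} - mean_j), divisor n-1 = 4:
  S[A,A] = ((2)·(2) + (-5)·(-5) + (2)·(2) + (1)·(1) + (0)·(0)) / 4 = 34/4 = 8.5
  S[A,B] = ((2)·(2.6) + (-5)·(-4.4) + (2)·(3.6) + (1)·(-0.4) + (0)·(-1.4)) / 4 = 34/4 = 8.5
  S[B,B] = ((2.6)·(2.6) + (-4.4)·(-4.4) + (3.6)·(3.6) + (-0.4)·(-0.4) + (-1.4)·(-1.4)) / 4 = 41.2/4 = 10.3
  S = [[8.5, 8.5],
 [8.5, 10.3]].

Step 3 — invert S. det(S) = 8.5·10.3 - (8.5)² = 15.3.
  S^{-1} = (1/det) · [[d, -b], [-b, a]] = [[0.6732, -0.5556],
 [-0.5556, 0.5556]].

Step 4 — quadratic form (x̄ - mu_0)^T · S^{-1} · (x̄ - mu_0):
  S^{-1} · (x̄ - mu_0) = (4.2549, -3.6667),
  (x̄ - mu_0)^T · [...] = (5)·(4.2549) + (-1.6)·(-3.6667) = 27.1412.

Step 5 — scale by n: T² = 5 · 27.1412 = 135.7059.

T² ≈ 135.7059


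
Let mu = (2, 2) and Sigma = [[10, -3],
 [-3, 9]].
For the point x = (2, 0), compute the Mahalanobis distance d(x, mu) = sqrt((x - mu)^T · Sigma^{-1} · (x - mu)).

Step 1 — centre the observation: (x - mu) = (0, -2).

Step 2 — invert Sigma. det(Sigma) = 10·9 - (-3)² = 81.
  Sigma^{-1} = (1/det) · [[d, -b], [-b, a]] = [[0.1111, 0.037],
 [0.037, 0.1235]].

Step 3 — form the quadratic (x - mu)^T · Sigma^{-1} · (x - mu):
  Sigma^{-1} · (x - mu) = (-0.0741, -0.2469).
  (x - mu)^T · [Sigma^{-1} · (x - mu)] = (0)·(-0.0741) + (-2)·(-0.2469) = 0.4938.

Step 4 — take square root: d = √(0.4938) ≈ 0.7027.

d(x, mu) = √(0.4938) ≈ 0.7027


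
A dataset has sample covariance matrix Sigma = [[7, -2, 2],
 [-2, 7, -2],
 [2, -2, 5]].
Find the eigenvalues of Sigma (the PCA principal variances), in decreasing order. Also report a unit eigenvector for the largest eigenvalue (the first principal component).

Step 1 — characteristic polynomial p(λ) = det(λI - Sigma) = λ³ - tr·λ² + c_1·λ - det, where tr = trace, c_1 = sum of the principal 2×2 minors, det = det(Sigma):
  tr = 7 + 7 + 5 = 19,
  c_1 = (7·7 - (-2)²) + (7·5 - (2)²) + (7·5 - (-2)²) = 45 + 31 + 31 = 107,
  det = 7·(7·5 - (-2)²) - (-2)·((-2)·5 - (-2)·(2)) + (2)·((-2)·(-2) - 7·(2)) = 7·(31) - (-2)·(-6) + (2)·(-10) = 185.
  So p(λ) = λ³ - 19λ² + 107λ - 185.
Step 2 — look for an integer root (rational root theorem: any rational root is an integer divisor of 185). Testing λ = 5:
  p(5) = 125 - 475 + 535 - 185 = 0  ✓
  Dividing out (λ - 5): p(λ) = (λ - 5)(λ² - 14λ + 37).
Step 3 — remaining eigenvalues from the quadratic λ² - 14λ + 37 = 0:
  Δ = 14² - 4·37 = 196 - 148 = 48,  λ = (14 ± √48)/2 = (14 ± 6.9282)/2 ≈ 10.4641 or 3.5359.
  Sorted: λ_1 = 10.4641,  λ_2 = 5,  λ_3 = 3.5359  (check: sum = 19 = tr ✓).

Step 4 — unit eigenvector for λ_1 ≈ 10.4641: v spans the null space of (Sigma - λ_1 I), whose rows are
  r_1 = (-3.4641, -2, 2),  r_2 = (-2, -3.4641, -2),  r_3 = (2, -2, -5.4641).
  v is orthogonal to every row, so take v ∝ r_1 × r_2 = ((-2)·(-2) - (2)·(-3.4641), (2)·(-2) - (-3.4641)·(-2), (-3.4641)·(-3.4641) - (-2)·(-2)) ≈ (10.9282, -10.9282, 8).
  Let u = (10.9282, -10.9282, 8).
  ||u|| = √((10.9282)² + (-10.9282)² + (8)²) = √(302.8513) ≈ 17.4026,  v_1 = u/||u|| ≈ (0.628, -0.628, 0.4597) (||v_1|| = 1).

λ_1 = 10.4641,  λ_2 = 5,  λ_3 = 3.5359;  v_1 ≈ (0.628, -0.628, 0.4597)


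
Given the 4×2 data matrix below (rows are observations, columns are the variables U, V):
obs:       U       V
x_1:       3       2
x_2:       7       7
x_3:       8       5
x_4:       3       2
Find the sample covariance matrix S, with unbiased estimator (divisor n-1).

Step 1 — column means:
  mean(U) = (3 + 7 + 8 + 3) / 4 = 21/4 = 5.25
  mean(V) = (2 + 7 + 5 + 2) / 4 = 16/4 = 4

Step 2 — sample covariance S[i,j] = (1/(n-1)) · Σ_k (x_{k,i} - mean_i) · (x_{k,j} - mean_j), with n-1 = 3.
  S[U,U] = ((-2.25)·(-2.25) + (1.75)·(1.75) + (2.75)·(2.75) + (-2.25)·(-2.25)) / 3 = 20.75/3 = 6.9167
  S[U,V] = ((-2.25)·(-2) + (1.75)·(3) + (2.75)·(1) + (-2.25)·(-2)) / 3 = 17/3 = 5.6667
  S[V,V] = ((-2)·(-2) + (3)·(3) + (1)·(1) + (-2)·(-2)) / 3 = 18/3 = 6

S is symmetric (S[j,i] = S[i,j]). Assembling:

S = [[6.9167, 5.6667],
 [5.6667, 6]]


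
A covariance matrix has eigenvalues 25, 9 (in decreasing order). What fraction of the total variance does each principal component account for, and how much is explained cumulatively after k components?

Step 1 — total variance = trace(Sigma) = Σ λ_i = 25 + 9 = 34.

Step 2 — fraction explained by component i = λ_i / Σ λ:
  PC1: 25/34 = 0.7353
  PC2: 9/34 = 0.2647

Step 3 — cumulative fraction after k components = (λ_1 + ... + λ_k) / Σ λ:
  k = 1: 25/34 = 0.7353
  k = 2: (25 + 9)/34 = 34/34 = 1

Summary (fraction, with percent):

explained: PC1 0.7353 (73.53%), PC2 0.2647 (26.47%);  cumulative: 0.7353, 1


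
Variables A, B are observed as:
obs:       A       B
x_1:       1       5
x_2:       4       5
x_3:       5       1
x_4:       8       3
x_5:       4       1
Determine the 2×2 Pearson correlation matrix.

Step 1 — column means:
  mean(A) = (1 + 4 + 5 + 8 + 4) / 5 = 22/5 = 4.4
  mean(B) = (5 + 5 + 1 + 3 + 1) / 5 = 15/5 = 3

Step 2 — sample variances and covariances s[i,j] = (1/(n-1)) · Σ_k (x_{k,i} - mean_i) · (x_{k,j} - mean_j), with n-1 = 4:
  s[A,A] = ((-3.4)·(-3.4) + (-0.4)·(-0.4) + (0.6)·(0.6) + (3.6)·(3.6) + (-0.4)·(-0.4)) / 4 = 25.2/4 = 6.3
  s[A,B] = ((-3.4)·(2) + (-0.4)·(2) + (0.6)·(-2) + (3.6)·(0) + (-0.4)·(-2)) / 4 = -8/4 = -2
  s[B,B] = ((2)·(2) + (2)·(2) + (-2)·(-2) + (0)·(0) + (-2)·(-2)) / 4 = 16/4 = 4
  Sample standard deviations s_i = √(s[i,i]):
  s(A) = √(6.3) = 2.51
  s(B) = √(4) = 2

Step 3 — r_{ij} = s_{ij} / (s_i · s_j):
  r[A,A] = 1 (diagonal).
  r[A,B] = -2 / (2.51 · 2) = -2 / 5.02 = -0.3984
  r[B,B] = 1 (diagonal).

R is symmetric with unit diagonal. Assembling:

R = [[1, -0.3984],
 [-0.3984, 1]]


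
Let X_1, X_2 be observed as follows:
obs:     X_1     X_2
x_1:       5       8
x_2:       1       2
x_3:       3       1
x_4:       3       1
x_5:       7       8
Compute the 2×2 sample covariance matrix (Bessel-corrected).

Step 1 — column means:
  mean(X_1) = (5 + 1 + 3 + 3 + 7) / 5 = 19/5 = 3.8
  mean(X_2) = (8 + 2 + 1 + 1 + 8) / 5 = 20/5 = 4

Step 2 — sample covariance S[i,j] = (1/(n-1)) · Σ_k (x_{k,i} - mean_i) · (x_{k,j} - mean_j), with n-1 = 4.
  S[X_1,X_1] = ((1.2)·(1.2) + (-2.8)·(-2.8) + (-0.8)·(-0.8) + (-0.8)·(-0.8) + (3.2)·(3.2)) / 4 = 20.8/4 = 5.2
  S[X_1,X_2] = ((1.2)·(4) + (-2.8)·(-2) + (-0.8)·(-3) + (-0.8)·(-3) + (3.2)·(4)) / 4 = 28/4 = 7
  S[X_2,X_2] = ((4)·(4) + (-2)·(-2) + (-3)·(-3) + (-3)·(-3) + (4)·(4)) / 4 = 54/4 = 13.5

S is symmetric (S[j,i] = S[i,j]). Assembling:

S = [[5.2, 7],
 [7, 13.5]]


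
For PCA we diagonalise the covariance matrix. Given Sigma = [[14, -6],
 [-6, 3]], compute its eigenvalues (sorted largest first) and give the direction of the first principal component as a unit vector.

Step 1 — characteristic polynomial of 2×2 Sigma:
  det(Sigma - λI) = λ² - trace · λ + det = 0.
  trace = 14 + 3 = 17, det = 14·3 - (-6)² = 6.
Step 2 — discriminant:
  Δ = trace² - 4·det = 289 - 24 = 265.
Step 3 — eigenvalues:
  λ = (trace ± √Δ)/2 = (17 ± 16.2788)/2,
  λ_1 = 16.6394,  λ_2 = 0.3606.

Step 4 — unit eigenvector for λ_1: solve (Sigma - λ_1 I)v = 0. First row:
  (14 - 16.6394)·v_x + (-6)·v_y = 0, i.e. (-2.6394)·v_x + (-6)·v_y = 0,
  so v ∝ (b, λ_1 - a) = (-6, 2.6394); multiply by -1 so the first entry is positive: u = (6, -2.6394).
  ||u|| = √((6)² + (-2.6394)²) = √(42.9665) ≈ 6.5549,
  v_1 = u/||u|| ≈ (0.9153, -0.4027) (||v_1|| = 1).

λ_1 = 16.6394,  λ_2 = 0.3606;  v_1 ≈ (0.9153, -0.4027)


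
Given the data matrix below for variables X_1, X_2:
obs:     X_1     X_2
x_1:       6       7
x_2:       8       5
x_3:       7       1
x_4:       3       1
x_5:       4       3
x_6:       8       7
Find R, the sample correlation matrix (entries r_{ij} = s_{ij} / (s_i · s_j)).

Step 1 — column means:
  mean(X_1) = (6 + 8 + 7 + 3 + 4 + 8) / 6 = 36/6 = 6
  mean(X_2) = (7 + 5 + 1 + 1 + 3 + 7) / 6 = 24/6 = 4

Step 2 — sample variances and covariances s[i,j] = (1/(n-1)) · Σ_k (x_{k,i} - mean_i) · (x_{k,j} - mean_j), with n-1 = 5:
  s[X_1,X_1] = ((0)·(0) + (2)·(2) + (1)·(1) + (-3)·(-3) + (-2)·(-2) + (2)·(2)) / 5 = 22/5 = 4.4
  s[X_1,X_2] = ((0)·(3) + (2)·(1) + (1)·(-3) + (-3)·(-3) + (-2)·(-1) + (2)·(3)) / 5 = 16/5 = 3.2
  s[X_2,X_2] = ((3)·(3) + (1)·(1) + (-3)·(-3) + (-3)·(-3) + (-1)·(-1) + (3)·(3)) / 5 = 38/5 = 7.6
  Sample standard deviations s_i = √(s[i,i]):
  s(X_1) = √(4.4) = 2.0976
  s(X_2) = √(7.6) = 2.7568

Step 3 — r_{ij} = s_{ij} / (s_i · s_j):
  r[X_1,X_1] = 1 (diagonal).
  r[X_1,X_2] = 3.2 / (2.0976 · 2.7568) = 3.2 / 5.7827 = 0.5534
  r[X_2,X_2] = 1 (diagonal).

R is symmetric with unit diagonal. Assembling:

R = [[1, 0.5534],
 [0.5534, 1]]


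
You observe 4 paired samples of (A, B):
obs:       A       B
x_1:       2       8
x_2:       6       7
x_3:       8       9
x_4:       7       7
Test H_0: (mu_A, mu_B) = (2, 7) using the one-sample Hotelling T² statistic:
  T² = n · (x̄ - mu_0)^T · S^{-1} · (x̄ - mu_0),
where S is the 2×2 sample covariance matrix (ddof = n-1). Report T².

Step 1 — sample mean vector:
  mean(A) = (2 + 6 + 8 + 7) / 4 = 23/4 = 5.75
  mean(B) = (8 + 7 + 9 + 7) / 4 = 31/4 = 7.75
  x̄ = (5.75, 7.75),  deviation x̄ - mu_0 = (5.75, 7.75) - (2, 7) = (3.75, 0.75).

Step 2 — sample covariance matrix, S[i,j] = (1/(n-1)) · Σ_k (x_{k,i} - mean_i) · (x_{k,j} - mean_j), divisor n-1 = 3:
  S[A,A] = ((-3.75)·(-3.75) + (0.25)·(0.25) + (2.25)·(2.25) + (1.25)·(1.25)) / 3 = 20.75/3 = 6.9167
  S[A,B] = ((-3.75)·(0.25) + (0.25)·(-0.75) + (2.25)·(1.25) + (1.25)·(-0.75)) / 3 = 0.75/3 = 0.25
  S[B,B] = ((0.25)·(0.25) + (-0.75)·(-0.75) + (1.25)·(1.25) + (-0.75)·(-0.75)) / 3 = 2.75/3 = 0.9167
  S = [[6.9167, 0.25],
 [0.25, 0.9167]].

Step 3 — invert S. det(S) = 6.9167·0.9167 - (0.25)² = 6.2778.
  S^{-1} = (1/det) · [[d, -b], [-b, a]] = [[0.146, -0.0398],
 [-0.0398, 1.1018]].

Step 4 — quadratic form (x̄ - mu_0)^T · S^{-1} · (x̄ - mu_0):
  S^{-1} · (x̄ - mu_0) = (0.5177, 0.677),
  (x̄ - mu_0)^T · [...] = (3.75)·(0.5177) + (0.75)·(0.677) = 2.4491.

Step 5 — scale by n: T² = 4 · 2.4491 = 9.7965.

T² ≈ 9.7965


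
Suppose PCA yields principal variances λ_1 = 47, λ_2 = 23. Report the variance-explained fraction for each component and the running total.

Step 1 — total variance = trace(Sigma) = Σ λ_i = 47 + 23 = 70.

Step 2 — fraction explained by component i = λ_i / Σ λ:
  PC1: 47/70 = 0.6714
  PC2: 23/70 = 0.3286

Step 3 — cumulative fraction after k components = (λ_1 + ... + λ_k) / Σ λ:
  k = 1: 47/70 = 0.6714
  k = 2: (47 + 23)/70 = 70/70 = 1

Summary (fraction, with percent):

explained: PC1 0.6714 (67.14%), PC2 0.3286 (32.86%);  cumulative: 0.6714, 1


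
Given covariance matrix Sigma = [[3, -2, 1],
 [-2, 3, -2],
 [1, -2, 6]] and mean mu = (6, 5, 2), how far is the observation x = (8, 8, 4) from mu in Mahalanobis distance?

Step 1 — centre the observation: (x - mu) = (2, 3, 2).

Step 2 — invert Sigma (cofactor / det for 3×3, or solve directly):
  Sigma^{-1} = [[0.6087, 0.4348, 0.0435],
 [0.4348, 0.7391, 0.1739],
 [0.0435, 0.1739, 0.2174]].

Step 3 — form the quadratic (x - mu)^T · Sigma^{-1} · (x - mu):
  Sigma^{-1} · (x - mu) = (2.6087, 3.4348, 1.0435).
  (x - mu)^T · [Sigma^{-1} · (x - mu)] = (2)·(2.6087) + (3)·(3.4348) + (2)·(1.0435) = 17.6087.

Step 4 — take square root: d = √(17.6087) ≈ 4.1963.

d(x, mu) = √(17.6087) ≈ 4.1963


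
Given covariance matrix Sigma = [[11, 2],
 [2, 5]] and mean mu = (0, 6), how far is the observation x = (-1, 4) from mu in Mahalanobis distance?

Step 1 — centre the observation: (x - mu) = (-1, -2).

Step 2 — invert Sigma. det(Sigma) = 11·5 - (2)² = 51.
  Sigma^{-1} = (1/det) · [[d, -b], [-b, a]] = [[0.098, -0.0392],
 [-0.0392, 0.2157]].

Step 3 — form the quadratic (x - mu)^T · Sigma^{-1} · (x - mu):
  Sigma^{-1} · (x - mu) = (-0.0196, -0.3922).
  (x - mu)^T · [Sigma^{-1} · (x - mu)] = (-1)·(-0.0196) + (-2)·(-0.3922) = 0.8039.

Step 4 — take square root: d = √(0.8039) ≈ 0.8966.

d(x, mu) = √(0.8039) ≈ 0.8966


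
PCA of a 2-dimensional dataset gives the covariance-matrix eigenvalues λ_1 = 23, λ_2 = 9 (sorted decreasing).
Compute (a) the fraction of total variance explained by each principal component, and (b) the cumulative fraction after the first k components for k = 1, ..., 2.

Step 1 — total variance = trace(Sigma) = Σ λ_i = 23 + 9 = 32.

Step 2 — fraction explained by component i = λ_i / Σ λ:
  PC1: 23/32 = 0.7188
  PC2: 9/32 = 0.2812

Step 3 — cumulative fraction after k components = (λ_1 + ... + λ_k) / Σ λ:
  k = 1: 23/32 = 0.7188
  k = 2: (23 + 9)/32 = 32/32 = 1

Summary (fraction, with percent):

explained: PC1 0.7188 (71.88%), PC2 0.2812 (28.12%);  cumulative: 0.7188, 1


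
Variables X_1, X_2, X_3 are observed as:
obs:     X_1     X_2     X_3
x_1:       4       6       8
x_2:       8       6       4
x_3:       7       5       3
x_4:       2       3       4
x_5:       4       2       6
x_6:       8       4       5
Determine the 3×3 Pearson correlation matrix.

Step 1 — column means:
  mean(X_1) = (4 + 8 + 7 + 2 + 4 + 8) / 6 = 33/6 = 5.5
  mean(X_2) = (6 + 6 + 5 + 3 + 2 + 4) / 6 = 26/6 = 4.3333
  mean(X_3) = (8 + 4 + 3 + 4 + 6 + 5) / 6 = 30/6 = 5

Step 2 — sample variances and covariances s[i,j] = (1/(n-1)) · Σ_k (x_{k,i} - mean_i) · (x_{k,j} - mean_j), with n-1 = 5:
  s[X_1,X_1] = ((-1.5)·(-1.5) + (2.5)·(2.5) + (1.5)·(1.5) + (-3.5)·(-3.5) + (-1.5)·(-1.5) + (2.5)·(2.5)) / 5 = 31.5/5 = 6.3
  s[X_1,X_2] = ((-1.5)·(1.6667) + (2.5)·(1.6667) + (1.5)·(0.6667) + (-3.5)·(-1.3333) + (-1.5)·(-2.3333) + (2.5)·(-0.3333)) / 5 = 10/5 = 2
  s[X_1,X_3] = ((-1.5)·(3) + (2.5)·(-1) + (1.5)·(-2) + (-3.5)·(-1) + (-1.5)·(1) + (2.5)·(0)) / 5 = -8/5 = -1.6
  s[X_2,X_2] = ((1.6667)·(1.6667) + (1.6667)·(1.6667) + (0.6667)·(0.6667) + (-1.3333)·(-1.3333) + (-2.3333)·(-2.3333) + (-0.3333)·(-0.3333)) / 5 = 13.3333/5 = 2.6667
  s[X_2,X_3] = ((1.6667)·(3) + (1.6667)·(-1) + (0.6667)·(-2) + (-1.3333)·(-1) + (-2.3333)·(1) + (-0.3333)·(0)) / 5 = 1/5 = 0.2
  s[X_3,X_3] = ((3)·(3) + (-1)·(-1) + (-2)·(-2) + (-1)·(-1) + (1)·(1) + (0)·(0)) / 5 = 16/5 = 3.2
  Sample standard deviations s_i = √(s[i,i]):
  s(X_1) = √(6.3) = 2.51
  s(X_2) = √(2.6667) = 1.633
  s(X_3) = √(3.2) = 1.7889

Step 3 — r_{ij} = s_{ij} / (s_i · s_j):
  r[X_1,X_1] = 1 (diagonal).
  r[X_1,X_2] = 2 / (2.51 · 1.633) = 2 / 4.0988 = 0.488
  r[X_1,X_3] = -1.6 / (2.51 · 1.7889) = -1.6 / 4.49 = -0.3563
  r[X_2,X_2] = 1 (diagonal).
  r[X_2,X_3] = 0.2 / (1.633 · 1.7889) = 0.2 / 2.9212 = 0.0685
  r[X_3,X_3] = 1 (diagonal).

R is symmetric with unit diagonal. Assembling:

R = [[1, 0.488, -0.3563],
 [0.488, 1, 0.0685],
 [-0.3563, 0.0685, 1]]


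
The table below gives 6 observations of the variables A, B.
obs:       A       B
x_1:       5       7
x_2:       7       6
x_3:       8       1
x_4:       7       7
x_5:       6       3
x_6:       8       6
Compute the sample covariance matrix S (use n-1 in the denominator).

Step 1 — column means:
  mean(A) = (5 + 7 + 8 + 7 + 6 + 8) / 6 = 41/6 = 6.8333
  mean(B) = (7 + 6 + 1 + 7 + 3 + 6) / 6 = 30/6 = 5

Step 2 — sample covariance S[i,j] = (1/(n-1)) · Σ_k (x_{k,i} - mean_i) · (x_{k,j} - mean_j), with n-1 = 5.
  S[A,A] = ((-1.8333)·(-1.8333) + (0.1667)·(0.1667) + (1.1667)·(1.1667) + (0.1667)·(0.1667) + (-0.8333)·(-0.8333) + (1.1667)·(1.1667)) / 5 = 6.8333/5 = 1.3667
  S[A,B] = ((-1.8333)·(2) + (0.1667)·(1) + (1.1667)·(-4) + (0.1667)·(2) + (-0.8333)·(-2) + (1.1667)·(1)) / 5 = -5/5 = -1
  S[B,B] = ((2)·(2) + (1)·(1) + (-4)·(-4) + (2)·(2) + (-2)·(-2) + (1)·(1)) / 5 = 30/5 = 6

S is symmetric (S[j,i] = S[i,j]). Assembling:

S = [[1.3667, -1],
 [-1, 6]]


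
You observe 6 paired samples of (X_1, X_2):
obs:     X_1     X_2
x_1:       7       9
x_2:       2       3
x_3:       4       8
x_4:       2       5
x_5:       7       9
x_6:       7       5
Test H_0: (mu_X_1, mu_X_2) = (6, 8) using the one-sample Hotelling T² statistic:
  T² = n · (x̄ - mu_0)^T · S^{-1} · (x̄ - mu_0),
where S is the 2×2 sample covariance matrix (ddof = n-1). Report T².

Step 1 — sample mean vector:
  mean(X_1) = (7 + 2 + 4 + 2 + 7 + 7) / 6 = 29/6 = 4.8333
  mean(X_2) = (9 + 3 + 8 + 5 + 9 + 5) / 6 = 39/6 = 6.5
  x̄ = (4.8333, 6.5),  deviation x̄ - mu_0 = (4.8333, 6.5) - (6, 8) = (-1.1667, -1.5).

Step 2 — sample covariance matrix, S[i,j] = (1/(n-1)) · Σ_k (x_{k,i} - mean_i) · (x_{k,j} - mean_j), divisor n-1 = 5:
  S[X_1,X_1] = ((2.1667)·(2.1667) + (-2.8333)·(-2.8333) + (-0.8333)·(-0.8333) + (-2.8333)·(-2.8333) + (2.1667)·(2.1667) + (2.1667)·(2.1667)) / 5 = 30.8333/5 = 6.1667
  S[X_1,X_2] = ((2.1667)·(2.5) + (-2.8333)·(-3.5) + (-0.8333)·(1.5) + (-2.8333)·(-1.5) + (2.1667)·(2.5) + (2.1667)·(-1.5)) / 5 = 20.5/5 = 4.1
  S[X_2,X_2] = ((2.5)·(2.5) + (-3.5)·(-3.5) + (1.5)·(1.5) + (-1.5)·(-1.5) + (2.5)·(2.5) + (-1.5)·(-1.5)) / 5 = 31.5/5 = 6.3
  S = [[6.1667, 4.1],
 [4.1, 6.3]].

Step 3 — invert S. det(S) = 6.1667·6.3 - (4.1)² = 22.04.
  S^{-1} = (1/det) · [[d, -b], [-b, a]] = [[0.2858, -0.186],
 [-0.186, 0.2798]].

Step 4 — quadratic form (x̄ - mu_0)^T · S^{-1} · (x̄ - mu_0):
  S^{-1} · (x̄ - mu_0) = (-0.0544, -0.2027),
  (x̄ - mu_0)^T · [...] = (-1.1667)·(-0.0544) + (-1.5)·(-0.2027) = 0.3675.

Step 5 — scale by n: T² = 6 · 0.3675 = 2.2051.

T² ≈ 2.2051


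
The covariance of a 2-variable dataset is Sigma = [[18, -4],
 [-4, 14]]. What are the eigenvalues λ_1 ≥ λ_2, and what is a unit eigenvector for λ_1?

Step 1 — characteristic polynomial of 2×2 Sigma:
  det(Sigma - λI) = λ² - trace · λ + det = 0.
  trace = 18 + 14 = 32, det = 18·14 - (-4)² = 236.
Step 2 — discriminant:
  Δ = trace² - 4·det = 1024 - 944 = 80.
Step 3 — eigenvalues:
  λ = (trace ± √Δ)/2 = (32 ± 8.9443)/2,
  λ_1 = 20.4721,  λ_2 = 11.5279.

Step 4 — unit eigenvector for λ_1: solve (Sigma - λ_1 I)v = 0. First row:
  (18 - 20.4721)·v_x + (-4)·v_y = 0, i.e. (-2.4721)·v_x + (-4)·v_y = 0,
  so v ∝ (b, λ_1 - a) = (-4, 2.4721); multiply by -1 so the first entry is positive: u = (4, -2.4721).
  ||u|| = √((4)² + (-2.4721)²) = √(22.1115) ≈ 4.7023,
  v_1 = u/||u|| ≈ (0.8507, -0.5257) (||v_1|| = 1).

λ_1 = 20.4721,  λ_2 = 11.5279;  v_1 ≈ (0.8507, -0.5257)


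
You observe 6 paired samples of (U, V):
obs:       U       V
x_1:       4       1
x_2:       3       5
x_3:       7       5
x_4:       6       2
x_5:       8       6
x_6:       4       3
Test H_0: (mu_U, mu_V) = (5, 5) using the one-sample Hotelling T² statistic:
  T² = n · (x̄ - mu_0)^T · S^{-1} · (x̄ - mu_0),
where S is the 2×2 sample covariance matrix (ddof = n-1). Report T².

Step 1 — sample mean vector:
  mean(U) = (4 + 3 + 7 + 6 + 8 + 4) / 6 = 32/6 = 5.3333
  mean(V) = (1 + 5 + 5 + 2 + 6 + 3) / 6 = 22/6 = 3.6667
  x̄ = (5.3333, 3.6667),  deviation x̄ - mu_0 = (5.3333, 3.6667) - (5, 5) = (0.3333, -1.3333).

Step 2 — sample covariance matrix, S[i,j] = (1/(n-1)) · Σ_k (x_{k,i} - mean_i) · (x_{k,j} - mean_j), divisor n-1 = 5:
  S[U,U] = ((-1.3333)·(-1.3333) + (-2.3333)·(-2.3333) + (1.6667)·(1.6667) + (0.6667)·(0.6667) + (2.6667)·(2.6667) + (-1.3333)·(-1.3333)) / 5 = 19.3333/5 = 3.8667
  S[U,V] = ((-1.3333)·(-2.6667) + (-2.3333)·(1.3333) + (1.6667)·(1.3333) + (0.6667)·(-1.6667) + (2.6667)·(2.3333) + (-1.3333)·(-0.6667)) / 5 = 8.6667/5 = 1.7333
  S[V,V] = ((-2.6667)·(-2.6667) + (1.3333)·(1.3333) + (1.3333)·(1.3333) + (-1.6667)·(-1.6667) + (2.3333)·(2.3333) + (-0.6667)·(-0.6667)) / 5 = 19.3333/5 = 3.8667
  S = [[3.8667, 1.7333],
 [1.7333, 3.8667]].

Step 3 — invert S. det(S) = 3.8667·3.8667 - (1.7333)² = 11.9467.
  S^{-1} = (1/det) · [[d, -b], [-b, a]] = [[0.3237, -0.1451],
 [-0.1451, 0.3237]].

Step 4 — quadratic form (x̄ - mu_0)^T · S^{-1} · (x̄ - mu_0):
  S^{-1} · (x̄ - mu_0) = (0.3013, -0.4799),
  (x̄ - mu_0)^T · [...] = (0.3333)·(0.3013) + (-1.3333)·(-0.4799) = 0.7403.

Step 5 — scale by n: T² = 6 · 0.7403 = 4.442.

T² ≈ 4.442


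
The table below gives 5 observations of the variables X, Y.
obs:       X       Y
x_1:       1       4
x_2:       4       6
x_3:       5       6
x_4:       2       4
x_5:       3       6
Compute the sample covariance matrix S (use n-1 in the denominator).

Step 1 — column means:
  mean(X) = (1 + 4 + 5 + 2 + 3) / 5 = 15/5 = 3
  mean(Y) = (4 + 6 + 6 + 4 + 6) / 5 = 26/5 = 5.2

Step 2 — sample covariance S[i,j] = (1/(n-1)) · Σ_k (x_{k,i} - mean_i) · (x_{k,j} - mean_j), with n-1 = 4.
  S[X,X] = ((-2)·(-2) + (1)·(1) + (2)·(2) + (-1)·(-1) + (0)·(0)) / 4 = 10/4 = 2.5
  S[X,Y] = ((-2)·(-1.2) + (1)·(0.8) + (2)·(0.8) + (-1)·(-1.2) + (0)·(0.8)) / 4 = 6/4 = 1.5
  S[Y,Y] = ((-1.2)·(-1.2) + (0.8)·(0.8) + (0.8)·(0.8) + (-1.2)·(-1.2) + (0.8)·(0.8)) / 4 = 4.8/4 = 1.2

S is symmetric (S[j,i] = S[i,j]). Assembling:

S = [[2.5, 1.5],
 [1.5, 1.2]]


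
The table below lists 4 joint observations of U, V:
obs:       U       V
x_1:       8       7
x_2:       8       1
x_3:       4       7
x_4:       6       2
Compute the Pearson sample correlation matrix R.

Step 1 — column means:
  mean(U) = (8 + 8 + 4 + 6) / 4 = 26/4 = 6.5
  mean(V) = (7 + 1 + 7 + 2) / 4 = 17/4 = 4.25

Step 2 — sample variances and covariances s[i,j] = (1/(n-1)) · Σ_k (x_{k,i} - mean_i) · (x_{k,j} - mean_j), with n-1 = 3:
  s[U,U] = ((1.5)·(1.5) + (1.5)·(1.5) + (-2.5)·(-2.5) + (-0.5)·(-0.5)) / 3 = 11/3 = 3.6667
  s[U,V] = ((1.5)·(2.75) + (1.5)·(-3.25) + (-2.5)·(2.75) + (-0.5)·(-2.25)) / 3 = -6.5/3 = -2.1667
  s[V,V] = ((2.75)·(2.75) + (-3.25)·(-3.25) + (2.75)·(2.75) + (-2.25)·(-2.25)) / 3 = 30.75/3 = 10.25
  Sample standard deviations s_i = √(s[i,i]):
  s(U) = √(3.6667) = 1.9149
  s(V) = √(10.25) = 3.2016

Step 3 — r_{ij} = s_{ij} / (s_i · s_j):
  r[U,U] = 1 (diagonal).
  r[U,V] = -2.1667 / (1.9149 · 3.2016) = -2.1667 / 6.1305 = -0.3534
  r[V,V] = 1 (diagonal).

R is symmetric with unit diagonal. Assembling:

R = [[1, -0.3534],
 [-0.3534, 1]]


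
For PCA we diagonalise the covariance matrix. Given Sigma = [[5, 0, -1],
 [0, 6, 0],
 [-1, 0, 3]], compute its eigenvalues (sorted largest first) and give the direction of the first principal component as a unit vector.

Step 1 — characteristic polynomial p(λ) = det(λI - Sigma) = λ³ - tr·λ² + c_1·λ - det, where tr = trace, c_1 = sum of the principal 2×2 minors, det = det(Sigma):
  tr = 5 + 6 + 3 = 14,
  c_1 = (5·6 - (0)²) + (5·3 - (-1)²) + (6·3 - (0)²) = 30 + 14 + 18 = 62,
  det = 5·(6·3 - (0)²) - (0)·((0)·3 - (0)·(-1)) + (-1)·((0)·(0) - 6·(-1)) = 5·(18) - (0)·(0) + (-1)·(6) = 84.
  So p(λ) = λ³ - 14λ² + 62λ - 84.
Step 2 — look for an integer root (rational root theorem: any rational root is an integer divisor of 84). Testing λ = 6:
  p(6) = 216 - 504 + 372 - 84 = 0  ✓
  Dividing out (λ - 6): p(λ) = (λ - 6)(λ² - 8λ + 14).
Step 3 — remaining eigenvalues from the quadratic λ² - 8λ + 14 = 0:
  Δ = 8² - 4·14 = 64 - 56 = 8,  λ = (8 ± √8)/2 = (8 ± 2.8284)/2 ≈ 5.4142 or 2.5858.
  Sorted: λ_1 = 6,  λ_2 = 5.4142,  λ_3 = 2.5858  (check: sum = 14 = tr ✓).

Step 4 — unit eigenvector for λ_1 = 6: v spans the null space of (Sigma - λ_1 I), whose rows are
  r_1 = (-1, 0, -1),  r_2 = (0, 0, 0),  r_3 = (-1, 0, -3).
  v is orthogonal to every row, so take v ∝ r_1 × r_3 = ((0)·(-3) - (-1)·(0), (-1)·(-1) - (-1)·(-3), (-1)·(0) - (0)·(-1)) = (0, -2, 0).
  Rescale (divide by 2; multiply by -1 so the first nonzero entry is positive): u = (0, 1, 0).
  ||u|| = √((0)² + (1)² + (0)²) = √(1) = 1,  v_1 = u/||u|| ≈ (0, 1, 0) (||v_1|| = 1).

λ_1 = 6,  λ_2 = 5.4142,  λ_3 = 2.5858;  v_1 ≈ (0, 1, 0)


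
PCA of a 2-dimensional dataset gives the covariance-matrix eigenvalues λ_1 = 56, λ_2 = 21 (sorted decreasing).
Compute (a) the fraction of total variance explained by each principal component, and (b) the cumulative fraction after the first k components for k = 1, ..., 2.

Step 1 — total variance = trace(Sigma) = Σ λ_i = 56 + 21 = 77.

Step 2 — fraction explained by component i = λ_i / Σ λ:
  PC1: 56/77 = 0.7273
  PC2: 21/77 = 0.2727

Step 3 — cumulative fraction after k components = (λ_1 + ... + λ_k) / Σ λ:
  k = 1: 56/77 = 0.7273
  k = 2: (56 + 21)/77 = 77/77 = 1

Summary (fraction, with percent):

explained: PC1 0.7273 (72.73%), PC2 0.2727 (27.27%);  cumulative: 0.7273, 1


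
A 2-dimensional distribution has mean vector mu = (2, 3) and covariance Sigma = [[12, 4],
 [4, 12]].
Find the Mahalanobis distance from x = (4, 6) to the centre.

Step 1 — centre the observation: (x - mu) = (2, 3).

Step 2 — invert Sigma. det(Sigma) = 12·12 - (4)² = 128.
  Sigma^{-1} = (1/det) · [[d, -b], [-b, a]] = [[0.0938, -0.0312],
 [-0.0312, 0.0938]].

Step 3 — form the quadratic (x - mu)^T · Sigma^{-1} · (x - mu):
  Sigma^{-1} · (x - mu) = (0.0938, 0.2188).
  (x - mu)^T · [Sigma^{-1} · (x - mu)] = (2)·(0.0938) + (3)·(0.2188) = 0.8438.

Step 4 — take square root: d = √(0.8438) ≈ 0.9186.

d(x, mu) = √(0.8438) ≈ 0.9186


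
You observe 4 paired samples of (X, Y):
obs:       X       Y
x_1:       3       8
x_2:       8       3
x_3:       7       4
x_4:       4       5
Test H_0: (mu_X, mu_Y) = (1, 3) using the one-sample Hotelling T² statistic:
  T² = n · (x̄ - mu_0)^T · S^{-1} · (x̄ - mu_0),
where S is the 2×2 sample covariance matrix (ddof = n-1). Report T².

Step 1 — sample mean vector:
  mean(X) = (3 + 8 + 7 + 4) / 4 = 22/4 = 5.5
  mean(Y) = (8 + 3 + 4 + 5) / 4 = 20/4 = 5
  x̄ = (5.5, 5),  deviation x̄ - mu_0 = (5.5, 5) - (1, 3) = (4.5, 2).

Step 2 — sample covariance matrix, S[i,j] = (1/(n-1)) · Σ_k (x_{k,i} - mean_i) · (x_{k,j} - mean_j), divisor n-1 = 3:
  S[X,X] = ((-2.5)·(-2.5) + (2.5)·(2.5) + (1.5)·(1.5) + (-1.5)·(-1.5)) / 3 = 17/3 = 5.6667
  S[X,Y] = ((-2.5)·(3) + (2.5)·(-2) + (1.5)·(-1) + (-1.5)·(0)) / 3 = -14/3 = -4.6667
  S[Y,Y] = ((3)·(3) + (-2)·(-2) + (-1)·(-1) + (0)·(0)) / 3 = 14/3 = 4.6667
  S = [[5.6667, -4.6667],
 [-4.6667, 4.6667]].

Step 3 — invert S. det(S) = 5.6667·4.6667 - (-4.6667)² = 4.6667.
  S^{-1} = (1/det) · [[d, -b], [-b, a]] = [[1, 1],
 [1, 1.2143]].

Step 4 — quadratic form (x̄ - mu_0)^T · S^{-1} · (x̄ - mu_0):
  S^{-1} · (x̄ - mu_0) = (6.5, 6.9286),
  (x̄ - mu_0)^T · [...] = (4.5)·(6.5) + (2)·(6.9286) = 43.1071.

Step 5 — scale by n: T² = 4 · 43.1071 = 172.4286.

T² ≈ 172.4286


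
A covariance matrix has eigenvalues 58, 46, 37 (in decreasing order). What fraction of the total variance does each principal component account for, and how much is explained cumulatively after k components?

Step 1 — total variance = trace(Sigma) = Σ λ_i = 58 + 46 + 37 = 141.

Step 2 — fraction explained by component i = λ_i / Σ λ:
  PC1: 58/141 = 0.4113
  PC2: 46/141 = 0.3262
  PC3: 37/141 = 0.2624

Step 3 — cumulative fraction after k components = (λ_1 + ... + λ_k) / Σ λ:
  k = 1: 58/141 = 0.4113
  k = 2: (58 + 46)/141 = 104/141 = 0.7376
  k = 3: (58 + 46 + 37)/141 = 141/141 = 1

Summary (fraction, with percent):

explained: PC1 0.4113 (41.13%), PC2 0.3262 (32.62%), PC3 0.2624 (26.24%);  cumulative: 0.4113, 0.7376, 1


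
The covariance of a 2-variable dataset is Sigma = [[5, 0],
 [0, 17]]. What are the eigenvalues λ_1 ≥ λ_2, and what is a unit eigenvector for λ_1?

Step 1 — characteristic polynomial of 2×2 Sigma:
  det(Sigma - λI) = λ² - trace · λ + det = 0.
  trace = 5 + 17 = 22, det = 5·17 - (0)² = 85.
Step 2 — discriminant:
  Δ = trace² - 4·det = 484 - 340 = 144.
Step 3 — eigenvalues:
  λ = (trace ± √Δ)/2 = (22 ± 12)/2,
  λ_1 = 17,  λ_2 = 5.

Step 4 — unit eigenvector for λ_1: Sigma is diagonal, so its eigenvectors are the coordinate axes. λ_1 = 17 is the diagonal entry on the second coordinate axis, hence
  v_1 = (0, 1) (||v_1|| = 1).

λ_1 = 17,  λ_2 = 5;  v_1 ≈ (0, 1)


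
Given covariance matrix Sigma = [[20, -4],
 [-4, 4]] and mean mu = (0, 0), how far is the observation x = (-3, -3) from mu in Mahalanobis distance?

Step 1 — centre the observation: (x - mu) = (-3, -3).

Step 2 — invert Sigma. det(Sigma) = 20·4 - (-4)² = 64.
  Sigma^{-1} = (1/det) · [[d, -b], [-b, a]] = [[0.0625, 0.0625],
 [0.0625, 0.3125]].

Step 3 — form the quadratic (x - mu)^T · Sigma^{-1} · (x - mu):
  Sigma^{-1} · (x - mu) = (-0.375, -1.125).
  (x - mu)^T · [Sigma^{-1} · (x - mu)] = (-3)·(-0.375) + (-3)·(-1.125) = 4.5.

Step 4 — take square root: d = √(4.5) ≈ 2.1213.

d(x, mu) = √(4.5) ≈ 2.1213


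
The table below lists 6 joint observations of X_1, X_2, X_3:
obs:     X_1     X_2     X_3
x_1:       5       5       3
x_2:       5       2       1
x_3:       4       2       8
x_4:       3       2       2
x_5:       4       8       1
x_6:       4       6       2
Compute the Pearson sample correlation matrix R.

Step 1 — column means:
  mean(X_1) = (5 + 5 + 4 + 3 + 4 + 4) / 6 = 25/6 = 4.1667
  mean(X_2) = (5 + 2 + 2 + 2 + 8 + 6) / 6 = 25/6 = 4.1667
  mean(X_3) = (3 + 1 + 8 + 2 + 1 + 2) / 6 = 17/6 = 2.8333

Step 2 — sample variances and covariances s[i,j] = (1/(n-1)) · Σ_k (x_{k,i} - mean_i) · (x_{k,j} - mean_j), with n-1 = 5:
  s[X_1,X_1] = ((0.8333)·(0.8333) + (0.8333)·(0.8333) + (-0.1667)·(-0.1667) + (-1.1667)·(-1.1667) + (-0.1667)·(-0.1667) + (-0.1667)·(-0.1667)) / 5 = 2.8333/5 = 0.5667
  s[X_1,X_2] = ((0.8333)·(0.8333) + (0.8333)·(-2.1667) + (-0.1667)·(-2.1667) + (-1.1667)·(-2.1667) + (-0.1667)·(3.8333) + (-0.1667)·(1.8333)) / 5 = 0.8333/5 = 0.1667
  s[X_1,X_3] = ((0.8333)·(0.1667) + (0.8333)·(-1.8333) + (-0.1667)·(5.1667) + (-1.1667)·(-0.8333) + (-0.1667)·(-1.8333) + (-0.1667)·(-0.8333)) / 5 = -0.8333/5 = -0.1667
  s[X_2,X_2] = ((0.8333)·(0.8333) + (-2.1667)·(-2.1667) + (-2.1667)·(-2.1667) + (-2.1667)·(-2.1667) + (3.8333)·(3.8333) + (1.8333)·(1.8333)) / 5 = 32.8333/5 = 6.5667
  s[X_2,X_3] = ((0.8333)·(0.1667) + (-2.1667)·(-1.8333) + (-2.1667)·(5.1667) + (-2.1667)·(-0.8333) + (3.8333)·(-1.8333) + (1.8333)·(-0.8333)) / 5 = -13.8333/5 = -2.7667
  s[X_3,X_3] = ((0.1667)·(0.1667) + (-1.8333)·(-1.8333) + (5.1667)·(5.1667) + (-0.8333)·(-0.8333) + (-1.8333)·(-1.8333) + (-0.8333)·(-0.8333)) / 5 = 34.8333/5 = 6.9667
  Sample standard deviations s_i = √(s[i,i]):
  s(X_1) = √(0.5667) = 0.7528
  s(X_2) = √(6.5667) = 2.5626
  s(X_3) = √(6.9667) = 2.6394

Step 3 — r_{ij} = s_{ij} / (s_i · s_j):
  r[X_1,X_1] = 1 (diagonal).
  r[X_1,X_2] = 0.1667 / (0.7528 · 2.5626) = 0.1667 / 1.929 = 0.0864
  r[X_1,X_3] = -0.1667 / (0.7528 · 2.6394) = -0.1667 / 1.9869 = -0.0839
  r[X_2,X_2] = 1 (diagonal).
  r[X_2,X_3] = -2.7667 / (2.5626 · 2.6394) = -2.7667 / 6.7637 = -0.409
  r[X_3,X_3] = 1 (diagonal).

R is symmetric with unit diagonal. Assembling:

R = [[1, 0.0864, -0.0839],
 [0.0864, 1, -0.409],
 [-0.0839, -0.409, 1]]


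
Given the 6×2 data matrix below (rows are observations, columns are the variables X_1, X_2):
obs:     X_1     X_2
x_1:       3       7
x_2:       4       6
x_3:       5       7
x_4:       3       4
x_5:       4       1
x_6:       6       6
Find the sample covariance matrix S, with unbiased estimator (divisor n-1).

Step 1 — column means:
  mean(X_1) = (3 + 4 + 5 + 3 + 4 + 6) / 6 = 25/6 = 4.1667
  mean(X_2) = (7 + 6 + 7 + 4 + 1 + 6) / 6 = 31/6 = 5.1667

Step 2 — sample covariance S[i,j] = (1/(n-1)) · Σ_k (x_{k,i} - mean_i) · (x_{k,j} - mean_j), with n-1 = 5.
  S[X_1,X_1] = ((-1.1667)·(-1.1667) + (-0.1667)·(-0.1667) + (0.8333)·(0.8333) + (-1.1667)·(-1.1667) + (-0.1667)·(-0.1667) + (1.8333)·(1.8333)) / 5 = 6.8333/5 = 1.3667
  S[X_1,X_2] = ((-1.1667)·(1.8333) + (-0.1667)·(0.8333) + (0.8333)·(1.8333) + (-1.1667)·(-1.1667) + (-0.1667)·(-4.1667) + (1.8333)·(0.8333)) / 5 = 2.8333/5 = 0.5667
  S[X_2,X_2] = ((1.8333)·(1.8333) + (0.8333)·(0.8333) + (1.8333)·(1.8333) + (-1.1667)·(-1.1667) + (-4.1667)·(-4.1667) + (0.8333)·(0.8333)) / 5 = 26.8333/5 = 5.3667

S is symmetric (S[j,i] = S[i,j]). Assembling:

S = [[1.3667, 0.5667],
 [0.5667, 5.3667]]


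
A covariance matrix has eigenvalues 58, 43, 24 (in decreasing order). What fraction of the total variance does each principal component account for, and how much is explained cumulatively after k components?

Step 1 — total variance = trace(Sigma) = Σ λ_i = 58 + 43 + 24 = 125.

Step 2 — fraction explained by component i = λ_i / Σ λ:
  PC1: 58/125 = 0.464
  PC2: 43/125 = 0.344
  PC3: 24/125 = 0.192

Step 3 — cumulative fraction after k components = (λ_1 + ... + λ_k) / Σ λ:
  k = 1: 58/125 = 0.464
  k = 2: (58 + 43)/125 = 101/125 = 0.808
  k = 3: (58 + 43 + 24)/125 = 125/125 = 1

Summary (fraction, with percent):

explained: PC1 0.464 (46.4%), PC2 0.344 (34.4%), PC3 0.192 (19.2%);  cumulative: 0.464, 0.808, 1


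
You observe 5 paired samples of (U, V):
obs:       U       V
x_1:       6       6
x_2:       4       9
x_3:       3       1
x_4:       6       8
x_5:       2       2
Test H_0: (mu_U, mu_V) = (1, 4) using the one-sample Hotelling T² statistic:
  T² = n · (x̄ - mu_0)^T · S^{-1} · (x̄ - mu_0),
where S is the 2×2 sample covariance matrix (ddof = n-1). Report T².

Step 1 — sample mean vector:
  mean(U) = (6 + 4 + 3 + 6 + 2) / 5 = 21/5 = 4.2
  mean(V) = (6 + 9 + 1 + 8 + 2) / 5 = 26/5 = 5.2
  x̄ = (4.2, 5.2),  deviation x̄ - mu_0 = (4.2, 5.2) - (1, 4) = (3.2, 1.2).

Step 2 — sample covariance matrix, S[i,j] = (1/(n-1)) · Σ_k (x_{k,i} - mean_i) · (x_{k,j} - mean_j), divisor n-1 = 4:
  S[U,U] = ((1.8)·(1.8) + (-0.2)·(-0.2) + (-1.2)·(-1.2) + (1.8)·(1.8) + (-2.2)·(-2.2)) / 4 = 12.8/4 = 3.2
  S[U,V] = ((1.8)·(0.8) + (-0.2)·(3.8) + (-1.2)·(-4.2) + (1.8)·(2.8) + (-2.2)·(-3.2)) / 4 = 17.8/4 = 4.45
  S[V,V] = ((0.8)·(0.8) + (3.8)·(3.8) + (-4.2)·(-4.2) + (2.8)·(2.8) + (-3.2)·(-3.2)) / 4 = 50.8/4 = 12.7
  S = [[3.2, 4.45],
 [4.45, 12.7]].

Step 3 — invert S. det(S) = 3.2·12.7 - (4.45)² = 20.8375.
  S^{-1} = (1/det) · [[d, -b], [-b, a]] = [[0.6095, -0.2136],
 [-0.2136, 0.1536]].

Step 4 — quadratic form (x̄ - mu_0)^T · S^{-1} · (x̄ - mu_0):
  S^{-1} · (x̄ - mu_0) = (1.6941, -0.4991),
  (x̄ - mu_0)^T · [...] = (3.2)·(1.6941) + (1.2)·(-0.4991) = 4.8221.

Step 5 — scale by n: T² = 5 · 4.8221 = 24.1104.

T² ≈ 24.1104


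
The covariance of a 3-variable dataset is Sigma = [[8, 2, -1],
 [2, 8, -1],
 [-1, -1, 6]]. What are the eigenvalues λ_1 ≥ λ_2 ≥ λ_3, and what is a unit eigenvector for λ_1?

Step 1 — characteristic polynomial p(λ) = det(λI - Sigma) = λ³ - tr·λ² + c_1·λ - det, where tr = trace, c_1 = sum of the principal 2×2 minors, det = det(Sigma):
  tr = 8 + 8 + 6 = 22,
  c_1 = (8·8 - (2)²) + (8·6 - (-1)²) + (8·6 - (-1)²) = 60 + 47 + 47 = 154,
  det = 8·(8·6 - (-1)²) - (2)·((2)·6 - (-1)·(-1)) + (-1)·((2)·(-1) - 8·(-1)) = 8·(47) - (2)·(11) + (-1)·(6) = 348.
  So p(λ) = λ³ - 22λ² + 154λ - 348.
Step 2 — look for an integer root (rational root theorem: any rational root is an integer divisor of 348). Testing λ = 6:
  p(6) = 216 - 792 + 924 - 348 = 0  ✓
  Dividing out (λ - 6): p(λ) = (λ - 6)(λ² - 16λ + 58).
Step 3 — remaining eigenvalues from the quadratic λ² - 16λ + 58 = 0:
  Δ = 16² - 4·58 = 256 - 232 = 24,  λ = (16 ± √24)/2 = (16 ± 4.899)/2 ≈ 10.4495 or 5.5505.
  Sorted: λ_1 = 10.4495,  λ_2 = 6,  λ_3 = 5.5505  (check: sum = 22 = tr ✓).

Step 4 — unit eigenvector for λ_1 ≈ 10.4495: v spans the null space of (Sigma - λ_1 I), whose rows are
  r_1 = (-2.4495, 2, -1),  r_2 = (2, -2.4495, -1),  r_3 = (-1, -1, -4.4495).
  v is orthogonal to every row, so take v ∝ r_1 × r_2 = ((2)·(-1) - (-1)·(-2.4495), (-1)·(2) - (-2.4495)·(-1), (-2.4495)·(-2.4495) - (2)·(2)) ≈ (-4.4495, -4.4495, 2).
  Rescale (multiply by -1 so the first nonzero entry is positive): u = (4.4495, 4.4495, -2).
  ||u|| = √((4.4495)² + (4.4495)² + (-2)²) = √(43.5959) ≈ 6.6027,  v_1 = u/||u|| ≈ (0.6739, 0.6739, -0.3029) (||v_1|| = 1).

λ_1 = 10.4495,  λ_2 = 6,  λ_3 = 5.5505;  v_1 ≈ (0.6739, 0.6739, -0.3029)


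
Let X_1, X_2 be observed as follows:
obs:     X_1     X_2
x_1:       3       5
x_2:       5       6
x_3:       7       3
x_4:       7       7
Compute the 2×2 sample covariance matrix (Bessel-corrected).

Step 1 — column means:
  mean(X_1) = (3 + 5 + 7 + 7) / 4 = 22/4 = 5.5
  mean(X_2) = (5 + 6 + 3 + 7) / 4 = 21/4 = 5.25

Step 2 — sample covariance S[i,j] = (1/(n-1)) · Σ_k (x_{k,i} - mean_i) · (x_{k,j} - mean_j), with n-1 = 3.
  S[X_1,X_1] = ((-2.5)·(-2.5) + (-0.5)·(-0.5) + (1.5)·(1.5) + (1.5)·(1.5)) / 3 = 11/3 = 3.6667
  S[X_1,X_2] = ((-2.5)·(-0.25) + (-0.5)·(0.75) + (1.5)·(-2.25) + (1.5)·(1.75)) / 3 = -0.5/3 = -0.1667
  S[X_2,X_2] = ((-0.25)·(-0.25) + (0.75)·(0.75) + (-2.25)·(-2.25) + (1.75)·(1.75)) / 3 = 8.75/3 = 2.9167

S is symmetric (S[j,i] = S[i,j]). Assembling:

S = [[3.6667, -0.1667],
 [-0.1667, 2.9167]]


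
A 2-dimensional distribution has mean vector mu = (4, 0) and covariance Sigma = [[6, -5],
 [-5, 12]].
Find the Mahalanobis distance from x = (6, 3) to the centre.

Step 1 — centre the observation: (x - mu) = (2, 3).

Step 2 — invert Sigma. det(Sigma) = 6·12 - (-5)² = 47.
  Sigma^{-1} = (1/det) · [[d, -b], [-b, a]] = [[0.2553, 0.1064],
 [0.1064, 0.1277]].

Step 3 — form the quadratic (x - mu)^T · Sigma^{-1} · (x - mu):
  Sigma^{-1} · (x - mu) = (0.8298, 0.5957).
  (x - mu)^T · [Sigma^{-1} · (x - mu)] = (2)·(0.8298) + (3)·(0.5957) = 3.4468.

Step 4 — take square root: d = √(3.4468) ≈ 1.8566.

d(x, mu) = √(3.4468) ≈ 1.8566
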